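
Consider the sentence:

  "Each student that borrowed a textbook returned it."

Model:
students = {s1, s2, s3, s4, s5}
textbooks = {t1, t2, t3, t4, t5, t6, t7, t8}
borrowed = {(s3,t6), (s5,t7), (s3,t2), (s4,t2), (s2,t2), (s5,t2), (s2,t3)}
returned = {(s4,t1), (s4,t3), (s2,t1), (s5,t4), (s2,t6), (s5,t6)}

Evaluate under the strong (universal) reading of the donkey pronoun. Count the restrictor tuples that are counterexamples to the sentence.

7

"it" takes "a textbook" as antecedent — a donkey pronoun bound across the clause boundary.
Strong reading: for every (s,t) with borrowed(s,t), returned(s,t).
Restrictor pairs: (s2,t2) ✗  (s2,t3) ✗  (s3,t2) ✗  (s3,t6) ✗  (s4,t2) ✗  (s5,t2) ✗  (s5,t7) ✗
Counterexamples (restrictor pairs failing the scope): 7.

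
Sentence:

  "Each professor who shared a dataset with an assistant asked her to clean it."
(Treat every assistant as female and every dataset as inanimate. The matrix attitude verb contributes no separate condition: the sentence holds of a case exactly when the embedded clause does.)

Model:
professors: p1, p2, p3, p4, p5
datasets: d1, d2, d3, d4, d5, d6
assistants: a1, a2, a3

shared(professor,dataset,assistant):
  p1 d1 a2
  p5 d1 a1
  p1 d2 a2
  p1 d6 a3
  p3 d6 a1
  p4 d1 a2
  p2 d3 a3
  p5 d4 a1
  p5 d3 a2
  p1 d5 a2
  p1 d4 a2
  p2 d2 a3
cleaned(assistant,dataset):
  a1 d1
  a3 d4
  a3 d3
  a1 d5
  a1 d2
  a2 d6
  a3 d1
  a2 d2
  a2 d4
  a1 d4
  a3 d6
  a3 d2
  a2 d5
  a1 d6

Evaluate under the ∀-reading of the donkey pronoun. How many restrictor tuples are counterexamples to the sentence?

3

"her" takes "an assistant" as antecedent and "it" takes "a dataset"; both are donkey pronouns co-varying with the restrictor.
Strong reading: for every (p,d,a) with shared(p,d,a), cleaned(a,d).
Restrictor triples: (p1,d1,a2)→cleaned(a2,d1) ✗  (p1,d2,a2)→cleaned(a2,d2) ✓  (p1,d4,a2)→cleaned(a2,d4) ✓  (p1,d5,a2)→cleaned(a2,d5) ✓  (p1,d6,a3)→cleaned(a3,d6) ✓  (p2,d2,a3)→cleaned(a3,d2) ✓  (p2,d3,a3)→cleaned(a3,d3) ✓  (p3,d6,a1)→cleaned(a1,d6) ✓  (p4,d1,a2)→cleaned(a2,d1) ✗  (p5,d1,a1)→cleaned(a1,d1) ✓  (p5,d3,a2)→cleaned(a2,d3) ✗  (p5,d4,a1)→cleaned(a1,d4) ✓
Counterexamples (restrictor triples failing the scope): 3.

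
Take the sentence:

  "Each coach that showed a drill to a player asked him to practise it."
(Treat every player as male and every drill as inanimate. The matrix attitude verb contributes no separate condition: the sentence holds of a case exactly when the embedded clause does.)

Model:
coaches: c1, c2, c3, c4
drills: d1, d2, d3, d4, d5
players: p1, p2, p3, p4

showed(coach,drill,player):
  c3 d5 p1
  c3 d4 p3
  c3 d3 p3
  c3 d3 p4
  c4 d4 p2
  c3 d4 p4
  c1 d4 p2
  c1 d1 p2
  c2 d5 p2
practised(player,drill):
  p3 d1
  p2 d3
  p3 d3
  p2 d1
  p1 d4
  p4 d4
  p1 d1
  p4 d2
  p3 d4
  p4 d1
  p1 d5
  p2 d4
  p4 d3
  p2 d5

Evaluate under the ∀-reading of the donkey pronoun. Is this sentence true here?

"him" takes "a player" as antecedent and "it" takes "a drill"; both are donkey pronouns co-varying with the restrictor.
Strong reading: for every (c,d,p) with showed(c,d,p), practised(p,d).
Restrictor triples: (c1,d1,p2)→practised(p2,d1) ✓  (c1,d4,p2)→practised(p2,d4) ✓  (c2,d5,p2)→practised(p2,d5) ✓  (c3,d3,p3)→practised(p3,d3) ✓  (c3,d3,p4)→practised(p4,d3) ✓  (c3,d4,p3)→practised(p3,d4) ✓  (c3,d4,p4)→practised(p4,d4) ✓  (c3,d5,p1)→practised(p1,d5) ✓  (c4,d4,p2)→practised(p2,d4) ✓
Every restrictor triple satisfies the scope.

True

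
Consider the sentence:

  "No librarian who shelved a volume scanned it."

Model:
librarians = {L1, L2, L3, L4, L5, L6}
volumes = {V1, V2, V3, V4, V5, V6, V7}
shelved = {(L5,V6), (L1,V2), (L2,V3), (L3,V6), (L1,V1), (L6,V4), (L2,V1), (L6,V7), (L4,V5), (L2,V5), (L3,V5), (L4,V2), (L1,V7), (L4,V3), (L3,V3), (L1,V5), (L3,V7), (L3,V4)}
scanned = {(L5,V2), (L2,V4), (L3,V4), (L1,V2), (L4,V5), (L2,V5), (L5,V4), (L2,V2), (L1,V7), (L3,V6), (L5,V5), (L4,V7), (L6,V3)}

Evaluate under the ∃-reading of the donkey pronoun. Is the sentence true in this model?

False

"it" takes "a volume" as antecedent — a donkey pronoun bound across the clause boundary.
Truth condition: for no (l,v) with shelved(l,v) does scanned(l,v) hold.
Restrictor pairs — does the scope hold? (L1,V1):fails  (L1,V2):holds  (L1,V5):fails  (L1,V7):holds  (L2,V1):fails  (L2,V3):fails  (L2,V5):holds  (L3,V3):fails  (L3,V4):holds  (L3,V5):fails  (L3,V6):holds  (L3,V7):fails  (L4,V2):fails  (L4,V3):fails  (L4,V5):holds  (L5,V6):fails  (L6,V4):fails  (L6,V7):fails
Scope holds for 6 pair(s), so the sentence is false.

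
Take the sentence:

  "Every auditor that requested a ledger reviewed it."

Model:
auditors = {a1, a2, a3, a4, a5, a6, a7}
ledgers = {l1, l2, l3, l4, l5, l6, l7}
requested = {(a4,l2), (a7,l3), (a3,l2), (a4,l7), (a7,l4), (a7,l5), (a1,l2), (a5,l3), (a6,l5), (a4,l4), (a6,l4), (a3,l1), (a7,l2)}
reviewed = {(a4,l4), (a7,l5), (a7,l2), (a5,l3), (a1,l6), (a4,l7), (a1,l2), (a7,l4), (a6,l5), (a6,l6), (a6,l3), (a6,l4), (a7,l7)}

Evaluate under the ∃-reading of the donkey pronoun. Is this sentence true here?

False

"it" takes "a ledger" as antecedent — a donkey pronoun bound across the clause boundary.
Weak reading: every auditor a with some requested-ledger has at least one requested-ledger l such that reviewed(a,l).
Per auditor: a1:✓  a3:✗  a4:✓  a5:✓  a6:✓  a7:✓
a3 has no witness among its requested-ledgers.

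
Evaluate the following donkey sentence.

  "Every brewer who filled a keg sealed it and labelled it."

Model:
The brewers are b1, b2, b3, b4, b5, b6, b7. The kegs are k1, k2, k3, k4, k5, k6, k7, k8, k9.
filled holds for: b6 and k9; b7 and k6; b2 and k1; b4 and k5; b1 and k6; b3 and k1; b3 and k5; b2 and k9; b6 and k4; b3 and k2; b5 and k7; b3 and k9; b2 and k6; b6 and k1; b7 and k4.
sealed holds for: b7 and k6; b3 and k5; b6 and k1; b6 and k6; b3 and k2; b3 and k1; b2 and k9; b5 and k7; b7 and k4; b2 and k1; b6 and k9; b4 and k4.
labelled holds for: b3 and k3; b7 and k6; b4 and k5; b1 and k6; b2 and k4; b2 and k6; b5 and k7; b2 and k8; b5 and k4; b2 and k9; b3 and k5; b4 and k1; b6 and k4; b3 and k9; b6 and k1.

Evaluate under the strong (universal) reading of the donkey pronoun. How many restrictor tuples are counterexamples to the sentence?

10

"it" takes "a keg" as antecedent — a donkey pronoun bound across the clause boundary.
Strong reading: for every (b,k) with filled(b,k), sealed(b,k) ∧ labelled(b,k).
Restrictor pairs: (b1,k6) ✗  (b2,k1) ✗  (b2,k6) ✗  (b2,k9) ✓  (b3,k1) ✗  (b3,k2) ✗  (b3,k5) ✓  (b3,k9) ✗  (b4,k5) ✗  (b5,k7) ✓  (b6,k1) ✓  (b6,k4) ✗  (b6,k9) ✗  (b7,k4) ✗  (b7,k6) ✓
Counterexamples (restrictor pairs failing the scope): 10.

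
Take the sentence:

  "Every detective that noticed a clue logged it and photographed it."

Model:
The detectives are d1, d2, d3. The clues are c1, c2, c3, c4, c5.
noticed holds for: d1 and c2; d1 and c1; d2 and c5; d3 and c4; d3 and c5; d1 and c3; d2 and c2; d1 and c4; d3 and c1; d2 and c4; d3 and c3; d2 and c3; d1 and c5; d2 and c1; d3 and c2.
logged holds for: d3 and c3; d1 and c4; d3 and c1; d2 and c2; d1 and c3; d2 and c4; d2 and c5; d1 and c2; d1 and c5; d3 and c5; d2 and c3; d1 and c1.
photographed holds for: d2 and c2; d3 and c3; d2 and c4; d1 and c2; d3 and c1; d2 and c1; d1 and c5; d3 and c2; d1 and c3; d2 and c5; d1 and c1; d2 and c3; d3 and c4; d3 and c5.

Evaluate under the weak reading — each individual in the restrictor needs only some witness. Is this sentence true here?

"it" takes "a clue" as antecedent — a donkey pronoun bound across the clause boundary.
Weak reading: every detective d with some noticed-clue has at least one noticed-clue c such that logged(d,c) ∧ photographed(d,c).
Per detective: d1:✓  d2:✓  d3:✓
Every detective in the restrictor has a witness.

True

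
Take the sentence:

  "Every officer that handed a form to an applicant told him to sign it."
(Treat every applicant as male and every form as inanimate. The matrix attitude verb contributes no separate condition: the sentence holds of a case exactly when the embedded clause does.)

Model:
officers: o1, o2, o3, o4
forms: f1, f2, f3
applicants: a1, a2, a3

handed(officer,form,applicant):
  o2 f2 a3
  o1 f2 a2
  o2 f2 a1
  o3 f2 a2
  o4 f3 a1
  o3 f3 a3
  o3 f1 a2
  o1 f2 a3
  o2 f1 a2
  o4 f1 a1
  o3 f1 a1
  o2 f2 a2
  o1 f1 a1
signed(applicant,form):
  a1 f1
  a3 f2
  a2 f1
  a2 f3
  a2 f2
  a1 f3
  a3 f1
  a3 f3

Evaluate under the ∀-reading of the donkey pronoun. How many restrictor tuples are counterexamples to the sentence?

1

"him" takes "an applicant" as antecedent and "it" takes "a form"; both are donkey pronouns co-varying with the restrictor.
Strong reading: for every (o,f,a) with handed(o,f,a), signed(a,f).
Restrictor triples: (o1,f1,a1)→signed(a1,f1) ✓  (o1,f2,a2)→signed(a2,f2) ✓  (o1,f2,a3)→signed(a3,f2) ✓  (o2,f1,a2)→signed(a2,f1) ✓  (o2,f2,a1)→signed(a1,f2) ✗  (o2,f2,a2)→signed(a2,f2) ✓  (o2,f2,a3)→signed(a3,f2) ✓  (o3,f1,a1)→signed(a1,f1) ✓  (o3,f1,a2)→signed(a2,f1) ✓  (o3,f2,a2)→signed(a2,f2) ✓  (o3,f3,a3)→signed(a3,f3) ✓  (o4,f1,a1)→signed(a1,f1) ✓  (o4,f3,a1)→signed(a1,f3) ✓
Counterexamples (restrictor triples failing the scope): 1.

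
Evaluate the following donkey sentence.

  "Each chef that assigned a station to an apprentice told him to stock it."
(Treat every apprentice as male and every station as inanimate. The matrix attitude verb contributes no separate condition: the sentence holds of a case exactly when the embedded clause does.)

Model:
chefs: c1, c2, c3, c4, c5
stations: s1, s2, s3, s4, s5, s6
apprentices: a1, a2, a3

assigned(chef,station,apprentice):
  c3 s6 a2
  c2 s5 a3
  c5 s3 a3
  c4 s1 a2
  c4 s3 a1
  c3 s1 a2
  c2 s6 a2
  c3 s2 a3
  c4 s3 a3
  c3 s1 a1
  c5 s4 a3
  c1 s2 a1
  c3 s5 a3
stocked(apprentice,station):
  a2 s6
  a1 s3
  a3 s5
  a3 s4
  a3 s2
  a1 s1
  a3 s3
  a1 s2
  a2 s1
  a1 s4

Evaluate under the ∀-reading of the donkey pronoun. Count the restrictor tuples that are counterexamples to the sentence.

0

"him" takes "an apprentice" as antecedent and "it" takes "a station"; both are donkey pronouns co-varying with the restrictor.
Strong reading: for every (c,s,a) with assigned(c,s,a), stocked(a,s).
Restrictor triples: (c1,s2,a1)→stocked(a1,s2) ✓  (c2,s5,a3)→stocked(a3,s5) ✓  (c2,s6,a2)→stocked(a2,s6) ✓  (c3,s1,a1)→stocked(a1,s1) ✓  (c3,s1,a2)→stocked(a2,s1) ✓  (c3,s2,a3)→stocked(a3,s2) ✓  (c3,s5,a3)→stocked(a3,s5) ✓  (c3,s6,a2)→stocked(a2,s6) ✓  (c4,s1,a2)→stocked(a2,s1) ✓  (c4,s3,a1)→stocked(a1,s3) ✓  (c4,s3,a3)→stocked(a3,s3) ✓  (c5,s3,a3)→stocked(a3,s3) ✓  (c5,s4,a3)→stocked(a3,s4) ✓
Counterexamples (restrictor triples failing the scope): 0.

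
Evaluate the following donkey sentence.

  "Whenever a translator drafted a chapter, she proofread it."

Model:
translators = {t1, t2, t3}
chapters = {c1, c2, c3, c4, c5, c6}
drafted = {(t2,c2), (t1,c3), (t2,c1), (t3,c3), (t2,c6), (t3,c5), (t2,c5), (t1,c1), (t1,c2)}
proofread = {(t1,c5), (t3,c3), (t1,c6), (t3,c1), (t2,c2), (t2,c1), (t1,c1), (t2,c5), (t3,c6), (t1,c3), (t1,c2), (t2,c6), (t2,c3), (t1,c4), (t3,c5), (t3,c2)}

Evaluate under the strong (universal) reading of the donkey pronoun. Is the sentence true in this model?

"it" takes "a chapter" as antecedent — a donkey pronoun bound across the clause boundary.
Strong reading: for every (t,c) with drafted(t,c), proofread(t,c).
Restrictor pairs: (t1,c1) ✓  (t1,c2) ✓  (t1,c3) ✓  (t2,c1) ✓  (t2,c2) ✓  (t2,c5) ✓  (t2,c6) ✓  (t3,c3) ✓  (t3,c5) ✓
Every restrictor pair satisfies the scope.

True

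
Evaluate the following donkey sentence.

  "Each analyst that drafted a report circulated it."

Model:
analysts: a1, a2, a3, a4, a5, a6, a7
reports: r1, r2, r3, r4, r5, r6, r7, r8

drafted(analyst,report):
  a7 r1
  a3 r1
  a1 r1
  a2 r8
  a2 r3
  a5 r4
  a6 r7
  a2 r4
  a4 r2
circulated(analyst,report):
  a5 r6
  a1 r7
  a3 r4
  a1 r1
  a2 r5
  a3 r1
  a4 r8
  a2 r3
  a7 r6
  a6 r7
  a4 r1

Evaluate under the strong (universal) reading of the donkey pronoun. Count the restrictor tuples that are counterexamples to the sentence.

"it" takes "a report" as antecedent — a donkey pronoun bound across the clause boundary.
Strong reading: for every (a,r) with drafted(a,r), circulated(a,r).
Restrictor pairs: (a1,r1) ✓  (a2,r3) ✓  (a2,r4) ✗  (a2,r8) ✗  (a3,r1) ✓  (a4,r2) ✗  (a5,r4) ✗  (a6,r7) ✓  (a7,r1) ✗
Counterexamples (restrictor pairs failing the scope): 5.

5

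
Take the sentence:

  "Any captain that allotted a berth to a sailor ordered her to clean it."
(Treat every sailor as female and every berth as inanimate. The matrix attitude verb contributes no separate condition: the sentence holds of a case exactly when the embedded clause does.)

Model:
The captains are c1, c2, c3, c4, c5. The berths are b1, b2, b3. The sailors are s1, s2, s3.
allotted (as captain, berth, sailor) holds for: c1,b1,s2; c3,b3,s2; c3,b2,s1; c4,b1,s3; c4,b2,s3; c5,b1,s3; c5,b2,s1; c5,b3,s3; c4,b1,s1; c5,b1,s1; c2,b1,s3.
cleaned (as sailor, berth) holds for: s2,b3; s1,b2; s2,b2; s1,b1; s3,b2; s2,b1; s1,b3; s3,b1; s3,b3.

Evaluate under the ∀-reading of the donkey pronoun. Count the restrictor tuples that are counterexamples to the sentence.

"her" takes "a sailor" as antecedent and "it" takes "a berth"; both are donkey pronouns co-varying with the restrictor.
Strong reading: for every (c,b,s) with allotted(c,b,s), cleaned(s,b).
Restrictor triples: (c1,b1,s2)→cleaned(s2,b1) ✓  (c2,b1,s3)→cleaned(s3,b1) ✓  (c3,b2,s1)→cleaned(s1,b2) ✓  (c3,b3,s2)→cleaned(s2,b3) ✓  (c4,b1,s1)→cleaned(s1,b1) ✓  (c4,b1,s3)→cleaned(s3,b1) ✓  (c4,b2,s3)→cleaned(s3,b2) ✓  (c5,b1,s1)→cleaned(s1,b1) ✓  (c5,b1,s3)→cleaned(s3,b1) ✓  (c5,b2,s1)→cleaned(s1,b2) ✓  (c5,b3,s3)→cleaned(s3,b3) ✓
Counterexamples (restrictor triples failing the scope): 0.

0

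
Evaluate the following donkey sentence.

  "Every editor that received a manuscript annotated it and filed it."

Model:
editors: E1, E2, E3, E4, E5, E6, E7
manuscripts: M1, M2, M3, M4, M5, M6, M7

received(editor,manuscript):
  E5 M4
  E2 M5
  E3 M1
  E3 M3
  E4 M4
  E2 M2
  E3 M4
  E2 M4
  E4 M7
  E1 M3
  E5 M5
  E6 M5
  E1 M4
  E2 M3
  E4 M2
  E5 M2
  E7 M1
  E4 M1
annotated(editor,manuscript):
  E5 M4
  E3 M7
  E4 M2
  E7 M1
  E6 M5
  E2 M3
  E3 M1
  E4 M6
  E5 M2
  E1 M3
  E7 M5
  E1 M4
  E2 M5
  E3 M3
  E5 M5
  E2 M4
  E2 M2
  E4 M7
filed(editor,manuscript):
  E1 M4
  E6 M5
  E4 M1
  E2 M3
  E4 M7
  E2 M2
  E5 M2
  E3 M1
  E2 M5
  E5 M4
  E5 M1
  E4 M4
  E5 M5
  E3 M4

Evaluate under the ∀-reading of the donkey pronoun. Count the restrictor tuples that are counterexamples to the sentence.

"it" takes "a manuscript" as antecedent — a donkey pronoun bound across the clause boundary.
Strong reading: for every (e,m) with received(e,m), annotated(e,m) ∧ filed(e,m).
Restrictor pairs: (E1,M3) ✗  (E1,M4) ✓  (E2,M2) ✓  (E2,M3) ✓  (E2,M4) ✗  (E2,M5) ✓  (E3,M1) ✓  (E3,M3) ✗  (E3,M4) ✗  (E4,M1) ✗  (E4,M2) ✗  (E4,M4) ✗  (E4,M7) ✓  (E5,M2) ✓  (E5,M4) ✓  (E5,M5) ✓  (E6,M5) ✓  (E7,M1) ✗
Counterexamples (restrictor pairs failing the scope): 8.

8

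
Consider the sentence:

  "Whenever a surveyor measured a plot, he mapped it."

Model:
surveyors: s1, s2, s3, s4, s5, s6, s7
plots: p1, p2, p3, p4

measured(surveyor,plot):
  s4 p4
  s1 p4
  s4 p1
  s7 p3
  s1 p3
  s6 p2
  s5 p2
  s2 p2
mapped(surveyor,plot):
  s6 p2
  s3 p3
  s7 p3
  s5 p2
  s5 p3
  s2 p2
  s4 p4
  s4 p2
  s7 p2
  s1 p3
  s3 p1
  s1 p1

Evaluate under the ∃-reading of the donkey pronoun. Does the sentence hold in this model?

"it" takes "a plot" as antecedent — a donkey pronoun bound across the clause boundary.
Weak reading: every surveyor s with some measured-plot has at least one measured-plot p such that mapped(s,p).
Per surveyor: s1:✓  s2:✓  s4:✓  s5:✓  s6:✓  s7:✓
Every surveyor in the restrictor has a witness.

True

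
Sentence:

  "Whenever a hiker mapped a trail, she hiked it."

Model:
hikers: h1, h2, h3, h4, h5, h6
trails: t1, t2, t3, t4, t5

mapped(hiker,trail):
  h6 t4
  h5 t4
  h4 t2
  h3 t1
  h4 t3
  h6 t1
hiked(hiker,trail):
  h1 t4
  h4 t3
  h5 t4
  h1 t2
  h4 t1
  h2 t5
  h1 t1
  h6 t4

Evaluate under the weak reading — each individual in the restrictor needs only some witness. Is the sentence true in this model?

False

"it" takes "a trail" as antecedent — a donkey pronoun bound across the clause boundary.
Weak reading: every hiker h with some mapped-trail has at least one mapped-trail t such that hiked(h,t).
Per hiker: h3:✗  h4:✓  h5:✓  h6:✓
h3 has no witness among its mapped-trails.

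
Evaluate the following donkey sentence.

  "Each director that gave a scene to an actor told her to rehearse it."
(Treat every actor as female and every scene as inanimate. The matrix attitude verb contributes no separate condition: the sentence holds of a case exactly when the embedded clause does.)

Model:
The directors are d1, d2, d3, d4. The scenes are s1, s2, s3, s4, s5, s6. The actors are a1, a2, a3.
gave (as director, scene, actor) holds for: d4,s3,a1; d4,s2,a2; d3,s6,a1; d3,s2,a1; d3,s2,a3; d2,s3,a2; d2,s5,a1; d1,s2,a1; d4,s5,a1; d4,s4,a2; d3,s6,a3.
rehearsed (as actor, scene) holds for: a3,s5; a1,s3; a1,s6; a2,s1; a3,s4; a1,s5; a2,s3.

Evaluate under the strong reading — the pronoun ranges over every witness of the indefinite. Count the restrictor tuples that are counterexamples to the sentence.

6

"her" takes "an actor" as antecedent and "it" takes "a scene"; both are donkey pronouns co-varying with the restrictor.
Strong reading: for every (d,s,a) with gave(d,s,a), rehearsed(a,s).
Restrictor triples: (d1,s2,a1)→rehearsed(a1,s2) ✗  (d2,s3,a2)→rehearsed(a2,s3) ✓  (d2,s5,a1)→rehearsed(a1,s5) ✓  (d3,s2,a1)→rehearsed(a1,s2) ✗  (d3,s2,a3)→rehearsed(a3,s2) ✗  (d3,s6,a1)→rehearsed(a1,s6) ✓  (d3,s6,a3)→rehearsed(a3,s6) ✗  (d4,s2,a2)→rehearsed(a2,s2) ✗  (d4,s3,a1)→rehearsed(a1,s3) ✓  (d4,s4,a2)→rehearsed(a2,s4) ✗  (d4,s5,a1)→rehearsed(a1,s5) ✓
Counterexamples (restrictor triples failing the scope): 6.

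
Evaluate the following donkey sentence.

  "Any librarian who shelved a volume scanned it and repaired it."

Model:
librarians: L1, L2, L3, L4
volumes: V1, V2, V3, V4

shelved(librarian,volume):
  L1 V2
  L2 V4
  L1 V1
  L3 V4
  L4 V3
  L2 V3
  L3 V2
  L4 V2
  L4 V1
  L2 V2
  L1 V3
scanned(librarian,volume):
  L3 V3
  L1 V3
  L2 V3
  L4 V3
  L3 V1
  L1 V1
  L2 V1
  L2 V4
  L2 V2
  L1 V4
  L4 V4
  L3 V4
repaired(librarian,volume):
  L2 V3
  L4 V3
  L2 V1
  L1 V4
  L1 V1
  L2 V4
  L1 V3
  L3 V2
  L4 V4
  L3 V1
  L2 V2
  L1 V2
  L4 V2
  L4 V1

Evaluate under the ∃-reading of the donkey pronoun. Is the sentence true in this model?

"it" takes "a volume" as antecedent — a donkey pronoun bound across the clause boundary.
Weak reading: every librarian l with some shelved-volume has at least one shelved-volume v such that scanned(l,v) ∧ repaired(l,v).
Per librarian: L1:✓  L2:✓  L3:✗  L4:✓
L3 has no witness among its shelved-volumes.

False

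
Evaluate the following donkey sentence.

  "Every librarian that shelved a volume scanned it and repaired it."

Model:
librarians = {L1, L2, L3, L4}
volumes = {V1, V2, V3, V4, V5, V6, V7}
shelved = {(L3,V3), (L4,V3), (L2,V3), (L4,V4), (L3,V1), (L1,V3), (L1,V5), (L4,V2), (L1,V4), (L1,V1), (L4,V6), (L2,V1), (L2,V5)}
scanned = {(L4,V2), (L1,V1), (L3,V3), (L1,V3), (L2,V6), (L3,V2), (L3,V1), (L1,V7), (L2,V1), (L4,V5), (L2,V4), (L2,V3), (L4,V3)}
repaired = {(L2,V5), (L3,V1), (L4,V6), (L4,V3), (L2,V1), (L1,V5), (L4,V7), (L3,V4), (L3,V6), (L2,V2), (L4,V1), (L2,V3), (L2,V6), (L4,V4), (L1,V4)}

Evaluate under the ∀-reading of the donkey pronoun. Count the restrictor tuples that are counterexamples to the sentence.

"it" takes "a volume" as antecedent — a donkey pronoun bound across the clause boundary.
Strong reading: for every (l,v) with shelved(l,v), scanned(l,v) ∧ repaired(l,v).
Restrictor pairs: (L1,V1) ✗  (L1,V3) ✗  (L1,V4) ✗  (L1,V5) ✗  (L2,V1) ✓  (L2,V3) ✓  (L2,V5) ✗  (L3,V1) ✓  (L3,V3) ✗  (L4,V2) ✗  (L4,V3) ✓  (L4,V4) ✗  (L4,V6) ✗
Counterexamples (restrictor pairs failing the scope): 9.

9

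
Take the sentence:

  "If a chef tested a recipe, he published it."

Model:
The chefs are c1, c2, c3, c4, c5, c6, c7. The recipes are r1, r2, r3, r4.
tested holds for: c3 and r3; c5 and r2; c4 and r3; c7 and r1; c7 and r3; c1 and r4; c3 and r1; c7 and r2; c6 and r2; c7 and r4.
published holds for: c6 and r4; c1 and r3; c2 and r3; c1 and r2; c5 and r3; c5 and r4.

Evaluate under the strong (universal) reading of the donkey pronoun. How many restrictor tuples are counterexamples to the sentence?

"it" takes "a recipe" as antecedent — a donkey pronoun bound across the clause boundary.
Strong reading: for every (c,r) with tested(c,r), published(c,r).
Restrictor pairs: (c1,r4) ✗  (c3,r1) ✗  (c3,r3) ✗  (c4,r3) ✗  (c5,r2) ✗  (c6,r2) ✗  (c7,r1) ✗  (c7,r2) ✗  (c7,r3) ✗  (c7,r4) ✗
Counterexamples (restrictor pairs failing the scope): 10.

10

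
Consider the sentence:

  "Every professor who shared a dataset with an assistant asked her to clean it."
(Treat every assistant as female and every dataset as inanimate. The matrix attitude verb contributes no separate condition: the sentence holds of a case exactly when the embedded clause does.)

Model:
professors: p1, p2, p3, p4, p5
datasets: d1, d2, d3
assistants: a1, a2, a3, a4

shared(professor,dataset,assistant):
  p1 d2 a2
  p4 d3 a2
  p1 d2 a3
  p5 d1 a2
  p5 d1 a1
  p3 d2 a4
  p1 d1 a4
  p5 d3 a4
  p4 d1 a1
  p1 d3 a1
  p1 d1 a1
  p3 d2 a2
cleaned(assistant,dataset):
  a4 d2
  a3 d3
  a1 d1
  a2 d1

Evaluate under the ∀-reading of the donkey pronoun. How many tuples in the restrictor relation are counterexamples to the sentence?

7

"her" takes "an assistant" as antecedent and "it" takes "a dataset"; both are donkey pronouns co-varying with the restrictor.
Strong reading: for every (p,d,a) with shared(p,d,a), cleaned(a,d).
Restrictor triples: (p1,d1,a1)→cleaned(a1,d1) ✓  (p1,d1,a4)→cleaned(a4,d1) ✗  (p1,d2,a2)→cleaned(a2,d2) ✗  (p1,d2,a3)→cleaned(a3,d2) ✗  (p1,d3,a1)→cleaned(a1,d3) ✗  (p3,d2,a2)→cleaned(a2,d2) ✗  (p3,d2,a4)→cleaned(a4,d2) ✓  (p4,d1,a1)→cleaned(a1,d1) ✓  (p4,d3,a2)→cleaned(a2,d3) ✗  (p5,d1,a1)→cleaned(a1,d1) ✓  (p5,d1,a2)→cleaned(a2,d1) ✓  (p5,d3,a4)→cleaned(a4,d3) ✗
Counterexamples (restrictor triples failing the scope): 7.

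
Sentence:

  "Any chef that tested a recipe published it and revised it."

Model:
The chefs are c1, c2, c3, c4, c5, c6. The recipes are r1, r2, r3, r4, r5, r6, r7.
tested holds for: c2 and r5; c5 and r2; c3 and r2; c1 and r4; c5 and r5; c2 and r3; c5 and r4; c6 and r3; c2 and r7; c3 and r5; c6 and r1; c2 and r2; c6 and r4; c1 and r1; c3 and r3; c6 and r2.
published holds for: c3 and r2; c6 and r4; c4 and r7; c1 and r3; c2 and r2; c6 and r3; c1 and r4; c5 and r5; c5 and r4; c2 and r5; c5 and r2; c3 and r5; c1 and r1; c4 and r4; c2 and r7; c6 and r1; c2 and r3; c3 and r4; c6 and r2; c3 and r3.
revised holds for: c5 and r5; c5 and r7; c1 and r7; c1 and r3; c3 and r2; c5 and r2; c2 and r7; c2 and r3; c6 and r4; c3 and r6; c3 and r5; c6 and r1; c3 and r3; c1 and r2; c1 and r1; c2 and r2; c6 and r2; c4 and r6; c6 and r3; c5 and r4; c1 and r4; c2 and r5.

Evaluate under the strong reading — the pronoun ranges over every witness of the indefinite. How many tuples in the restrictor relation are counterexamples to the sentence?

0

"it" takes "a recipe" as antecedent — a donkey pronoun bound across the clause boundary.
Strong reading: for every (c,r) with tested(c,r), published(c,r) ∧ revised(c,r).
Restrictor pairs: (c1,r1) ✓  (c1,r4) ✓  (c2,r2) ✓  (c2,r3) ✓  (c2,r5) ✓  (c2,r7) ✓  (c3,r2) ✓  (c3,r3) ✓  (c3,r5) ✓  (c5,r2) ✓  (c5,r4) ✓  (c5,r5) ✓  (c6,r1) ✓  (c6,r2) ✓  (c6,r3) ✓  (c6,r4) ✓
Counterexamples (restrictor pairs failing the scope): 0.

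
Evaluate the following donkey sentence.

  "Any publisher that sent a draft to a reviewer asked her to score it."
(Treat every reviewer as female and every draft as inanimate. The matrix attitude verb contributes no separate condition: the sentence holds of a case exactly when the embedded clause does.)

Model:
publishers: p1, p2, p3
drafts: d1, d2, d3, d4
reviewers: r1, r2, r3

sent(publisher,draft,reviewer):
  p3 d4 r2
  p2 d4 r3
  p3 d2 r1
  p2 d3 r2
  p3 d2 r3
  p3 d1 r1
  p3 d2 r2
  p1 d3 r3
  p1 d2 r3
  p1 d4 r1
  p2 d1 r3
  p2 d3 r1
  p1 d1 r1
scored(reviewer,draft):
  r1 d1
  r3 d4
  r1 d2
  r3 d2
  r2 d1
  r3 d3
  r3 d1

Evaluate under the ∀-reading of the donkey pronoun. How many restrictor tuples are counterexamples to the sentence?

5

"her" takes "a reviewer" as antecedent and "it" takes "a draft"; both are donkey pronouns co-varying with the restrictor.
Strong reading: for every (p,d,r) with sent(p,d,r), scored(r,d).
Restrictor triples: (p1,d1,r1)→scored(r1,d1) ✓  (p1,d2,r3)→scored(r3,d2) ✓  (p1,d3,r3)→scored(r3,d3) ✓  (p1,d4,r1)→scored(r1,d4) ✗  (p2,d1,r3)→scored(r3,d1) ✓  (p2,d3,r1)→scored(r1,d3) ✗  (p2,d3,r2)→scored(r2,d3) ✗  (p2,d4,r3)→scored(r3,d4) ✓  (p3,d1,r1)→scored(r1,d1) ✓  (p3,d2,r1)→scored(r1,d2) ✓  (p3,d2,r2)→scored(r2,d2) ✗  (p3,d2,r3)→scored(r3,d2) ✓  (p3,d4,r2)→scored(r2,d4) ✗
Counterexamples (restrictor triples failing the scope): 5.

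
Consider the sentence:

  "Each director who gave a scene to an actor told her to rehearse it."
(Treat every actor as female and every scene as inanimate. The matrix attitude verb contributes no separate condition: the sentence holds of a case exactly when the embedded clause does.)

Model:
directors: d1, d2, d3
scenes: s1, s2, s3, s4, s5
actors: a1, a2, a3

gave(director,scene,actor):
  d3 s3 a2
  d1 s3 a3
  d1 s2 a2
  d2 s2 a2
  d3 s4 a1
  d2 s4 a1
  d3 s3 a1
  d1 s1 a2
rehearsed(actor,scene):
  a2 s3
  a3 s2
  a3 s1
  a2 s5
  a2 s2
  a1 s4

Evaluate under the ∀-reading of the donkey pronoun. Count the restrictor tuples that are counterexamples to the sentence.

3

"her" takes "an actor" as antecedent and "it" takes "a scene"; both are donkey pronouns co-varying with the restrictor.
Strong reading: for every (d,s,a) with gave(d,s,a), rehearsed(a,s).
Restrictor triples: (d1,s1,a2)→rehearsed(a2,s1) ✗  (d1,s2,a2)→rehearsed(a2,s2) ✓  (d1,s3,a3)→rehearsed(a3,s3) ✗  (d2,s2,a2)→rehearsed(a2,s2) ✓  (d2,s4,a1)→rehearsed(a1,s4) ✓  (d3,s3,a1)→rehearsed(a1,s3) ✗  (d3,s3,a2)→rehearsed(a2,s3) ✓  (d3,s4,a1)→rehearsed(a1,s4) ✓
Counterexamples (restrictor triples failing the scope): 3.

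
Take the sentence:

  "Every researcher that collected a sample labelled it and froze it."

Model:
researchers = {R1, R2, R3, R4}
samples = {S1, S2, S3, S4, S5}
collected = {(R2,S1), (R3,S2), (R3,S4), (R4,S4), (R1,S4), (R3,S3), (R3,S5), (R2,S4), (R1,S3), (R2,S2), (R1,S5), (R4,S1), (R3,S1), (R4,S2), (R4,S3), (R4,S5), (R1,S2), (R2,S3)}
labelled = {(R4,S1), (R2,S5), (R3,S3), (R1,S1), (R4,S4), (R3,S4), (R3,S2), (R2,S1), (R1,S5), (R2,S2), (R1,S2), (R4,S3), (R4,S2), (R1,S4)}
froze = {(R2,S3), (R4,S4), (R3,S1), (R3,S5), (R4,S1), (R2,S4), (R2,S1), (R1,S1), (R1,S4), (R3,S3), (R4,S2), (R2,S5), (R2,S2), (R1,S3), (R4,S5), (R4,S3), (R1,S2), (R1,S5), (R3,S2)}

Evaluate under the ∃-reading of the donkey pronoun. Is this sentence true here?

"it" takes "a sample" as antecedent — a donkey pronoun bound across the clause boundary.
Weak reading: every researcher r with some collected-sample has at least one collected-sample s such that labelled(r,s) ∧ froze(r,s).
Per researcher: R1:✓  R2:✓  R3:✓  R4:✓
Every researcher in the restrictor has a witness.

True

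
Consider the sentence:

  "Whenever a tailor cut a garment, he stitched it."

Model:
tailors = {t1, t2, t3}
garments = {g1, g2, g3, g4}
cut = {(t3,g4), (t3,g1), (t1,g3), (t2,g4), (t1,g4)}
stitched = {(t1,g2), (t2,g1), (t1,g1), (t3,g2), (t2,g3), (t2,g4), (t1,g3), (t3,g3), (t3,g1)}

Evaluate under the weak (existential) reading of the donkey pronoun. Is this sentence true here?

"it" takes "a garment" as antecedent — a donkey pronoun bound across the clause boundary.
Weak reading: every tailor t with some cut-garment has at least one cut-garment g such that stitched(t,g).
Per tailor: t1:✓  t2:✓  t3:✓
Every tailor in the restrictor has a witness.

True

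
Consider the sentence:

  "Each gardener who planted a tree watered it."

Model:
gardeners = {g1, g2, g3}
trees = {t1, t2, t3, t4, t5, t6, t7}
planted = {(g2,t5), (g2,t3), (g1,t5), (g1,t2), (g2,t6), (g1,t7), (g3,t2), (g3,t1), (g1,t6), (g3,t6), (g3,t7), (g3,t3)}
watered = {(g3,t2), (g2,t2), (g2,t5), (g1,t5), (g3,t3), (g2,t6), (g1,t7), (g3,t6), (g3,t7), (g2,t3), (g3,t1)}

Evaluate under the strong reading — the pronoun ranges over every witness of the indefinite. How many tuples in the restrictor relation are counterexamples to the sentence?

2

"it" takes "a tree" as antecedent — a donkey pronoun bound across the clause boundary.
Strong reading: for every (g,t) with planted(g,t), watered(g,t).
Restrictor pairs: (g1,t2) ✗  (g1,t5) ✓  (g1,t6) ✗  (g1,t7) ✓  (g2,t3) ✓  (g2,t5) ✓  (g2,t6) ✓  (g3,t1) ✓  (g3,t2) ✓  (g3,t3) ✓  (g3,t6) ✓  (g3,t7) ✓
Counterexamples (restrictor pairs failing the scope): 2.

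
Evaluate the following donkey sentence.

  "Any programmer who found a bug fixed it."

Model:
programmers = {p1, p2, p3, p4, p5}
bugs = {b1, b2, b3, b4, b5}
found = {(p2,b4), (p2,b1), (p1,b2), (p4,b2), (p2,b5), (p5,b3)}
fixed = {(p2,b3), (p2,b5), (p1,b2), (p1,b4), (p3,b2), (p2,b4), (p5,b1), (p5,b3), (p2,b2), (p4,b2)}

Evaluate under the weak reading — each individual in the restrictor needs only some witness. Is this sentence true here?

True

"it" takes "a bug" as antecedent — a donkey pronoun bound across the clause boundary.
Weak reading: every programmer p with some found-bug has at least one found-bug b such that fixed(p,b).
Per programmer: p1:✓  p2:✓  p4:✓  p5:✓
Every programmer in the restrictor has a witness.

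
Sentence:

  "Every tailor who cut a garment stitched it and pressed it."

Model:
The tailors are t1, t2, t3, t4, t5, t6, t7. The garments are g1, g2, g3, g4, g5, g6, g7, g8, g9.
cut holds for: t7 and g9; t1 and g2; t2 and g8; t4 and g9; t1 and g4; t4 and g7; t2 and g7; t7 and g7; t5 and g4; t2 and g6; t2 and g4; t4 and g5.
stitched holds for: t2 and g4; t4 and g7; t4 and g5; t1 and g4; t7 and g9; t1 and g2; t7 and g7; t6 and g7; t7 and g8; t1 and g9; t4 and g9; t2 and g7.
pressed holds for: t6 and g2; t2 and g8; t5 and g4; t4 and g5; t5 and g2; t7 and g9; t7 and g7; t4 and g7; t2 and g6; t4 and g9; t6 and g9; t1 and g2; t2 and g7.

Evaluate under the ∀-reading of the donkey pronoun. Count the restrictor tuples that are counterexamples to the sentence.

5

"it" takes "a garment" as antecedent — a donkey pronoun bound across the clause boundary.
Strong reading: for every (t,g) with cut(t,g), stitched(t,g) ∧ pressed(t,g).
Restrictor pairs: (t1,g2) ✓  (t1,g4) ✗  (t2,g4) ✗  (t2,g6) ✗  (t2,g7) ✓  (t2,g8) ✗  (t4,g5) ✓  (t4,g7) ✓  (t4,g9) ✓  (t5,g4) ✗  (t7,g7) ✓  (t7,g9) ✓
Counterexamples (restrictor pairs failing the scope): 5.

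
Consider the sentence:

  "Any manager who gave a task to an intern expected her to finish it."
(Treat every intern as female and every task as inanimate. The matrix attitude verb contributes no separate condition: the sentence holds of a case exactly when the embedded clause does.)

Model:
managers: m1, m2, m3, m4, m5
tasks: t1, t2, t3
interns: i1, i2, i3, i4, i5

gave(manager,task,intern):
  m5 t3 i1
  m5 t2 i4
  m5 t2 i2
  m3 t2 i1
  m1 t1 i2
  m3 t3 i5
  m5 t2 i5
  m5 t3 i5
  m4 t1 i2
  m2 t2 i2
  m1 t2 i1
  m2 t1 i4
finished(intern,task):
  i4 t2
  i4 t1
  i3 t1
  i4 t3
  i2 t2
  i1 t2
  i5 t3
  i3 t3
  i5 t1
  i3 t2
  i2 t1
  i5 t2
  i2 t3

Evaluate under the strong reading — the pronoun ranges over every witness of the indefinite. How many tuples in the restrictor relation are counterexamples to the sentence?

1

"her" takes "an intern" as antecedent and "it" takes "a task"; both are donkey pronouns co-varying with the restrictor.
Strong reading: for every (m,t,i) with gave(m,t,i), finished(i,t).
Restrictor triples: (m1,t1,i2)→finished(i2,t1) ✓  (m1,t2,i1)→finished(i1,t2) ✓  (m2,t1,i4)→finished(i4,t1) ✓  (m2,t2,i2)→finished(i2,t2) ✓  (m3,t2,i1)→finished(i1,t2) ✓  (m3,t3,i5)→finished(i5,t3) ✓  (m4,t1,i2)→finished(i2,t1) ✓  (m5,t2,i2)→finished(i2,t2) ✓  (m5,t2,i4)→finished(i4,t2) ✓  (m5,t2,i5)→finished(i5,t2) ✓  (m5,t3,i1)→finished(i1,t3) ✗  (m5,t3,i5)→finished(i5,t3) ✓
Counterexamples (restrictor triples failing the scope): 1.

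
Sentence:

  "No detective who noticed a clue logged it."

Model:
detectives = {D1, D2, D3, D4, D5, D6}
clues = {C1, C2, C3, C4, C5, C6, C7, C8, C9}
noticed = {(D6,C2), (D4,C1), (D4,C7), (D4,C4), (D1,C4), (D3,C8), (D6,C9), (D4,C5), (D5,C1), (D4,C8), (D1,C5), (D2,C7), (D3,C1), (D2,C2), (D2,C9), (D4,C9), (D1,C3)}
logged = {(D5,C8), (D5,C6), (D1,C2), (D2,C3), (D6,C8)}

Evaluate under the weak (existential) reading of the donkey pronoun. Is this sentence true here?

"it" takes "a clue" as antecedent — a donkey pronoun bound across the clause boundary.
Truth condition: for no (d,c) with noticed(d,c) does logged(d,c) hold.
Restrictor pairs — does the scope hold? (D1,C3):fails  (D1,C4):fails  (D1,C5):fails  (D2,C2):fails  (D2,C7):fails  (D2,C9):fails  (D3,C1):fails  (D3,C8):fails  (D4,C1):fails  (D4,C4):fails  (D4,C5):fails  (D4,C7):fails  (D4,C8):fails  (D4,C9):fails  (D5,C1):fails  (D6,C2):fails  (D6,C9):fails
Scope holds for no restrictor pair, so the sentence is true.

True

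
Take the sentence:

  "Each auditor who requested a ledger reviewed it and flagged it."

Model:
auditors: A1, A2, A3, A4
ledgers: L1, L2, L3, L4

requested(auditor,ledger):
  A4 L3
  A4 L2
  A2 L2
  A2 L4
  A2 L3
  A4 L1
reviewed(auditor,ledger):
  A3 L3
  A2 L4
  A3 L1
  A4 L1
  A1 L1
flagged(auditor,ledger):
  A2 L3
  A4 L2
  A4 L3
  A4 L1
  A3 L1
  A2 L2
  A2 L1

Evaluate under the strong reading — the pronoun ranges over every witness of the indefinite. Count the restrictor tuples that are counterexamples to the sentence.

"it" takes "a ledger" as antecedent — a donkey pronoun bound across the clause boundary.
Strong reading: for every (a,l) with requested(a,l), reviewed(a,l) ∧ flagged(a,l).
Restrictor pairs: (A2,L2) ✗  (A2,L3) ✗  (A2,L4) ✗  (A4,L1) ✓  (A4,L2) ✗  (A4,L3) ✗
Counterexamples (restrictor pairs failing the scope): 5.

5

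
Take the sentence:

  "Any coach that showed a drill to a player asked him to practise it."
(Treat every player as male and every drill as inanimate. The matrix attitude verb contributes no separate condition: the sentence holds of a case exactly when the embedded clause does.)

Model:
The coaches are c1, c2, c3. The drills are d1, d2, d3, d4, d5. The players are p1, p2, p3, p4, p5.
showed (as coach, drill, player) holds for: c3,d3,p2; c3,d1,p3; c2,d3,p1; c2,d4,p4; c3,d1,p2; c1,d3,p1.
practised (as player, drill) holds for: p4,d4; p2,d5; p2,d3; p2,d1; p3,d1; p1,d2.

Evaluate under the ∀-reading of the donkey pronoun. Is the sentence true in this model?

False

"him" takes "a player" as antecedent and "it" takes "a drill"; both are donkey pronouns co-varying with the restrictor.
Strong reading: for every (c,d,p) with showed(c,d,p), practised(p,d).
Restrictor triples: (c1,d3,p1)→practised(p1,d3) ✗  (c2,d3,p1)→practised(p1,d3) ✗  (c2,d4,p4)→practised(p4,d4) ✓  (c3,d1,p2)→practised(p2,d1) ✓  (c3,d1,p3)→practised(p3,d1) ✓  (c3,d3,p2)→practised(p2,d3) ✓
Counterexample: (c1,d3,p1) — practised(p1,d3) does not hold.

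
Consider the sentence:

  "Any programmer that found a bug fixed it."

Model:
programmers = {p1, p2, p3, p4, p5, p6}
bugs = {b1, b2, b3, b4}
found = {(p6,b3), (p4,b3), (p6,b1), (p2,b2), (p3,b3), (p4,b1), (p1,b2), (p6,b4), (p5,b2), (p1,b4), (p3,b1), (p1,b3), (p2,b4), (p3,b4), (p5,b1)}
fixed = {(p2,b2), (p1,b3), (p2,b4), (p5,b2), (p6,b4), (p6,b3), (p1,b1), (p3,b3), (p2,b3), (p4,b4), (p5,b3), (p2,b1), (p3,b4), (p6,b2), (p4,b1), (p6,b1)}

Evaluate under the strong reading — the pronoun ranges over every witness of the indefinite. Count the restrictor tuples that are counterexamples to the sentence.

"it" takes "a bug" as antecedent — a donkey pronoun bound across the clause boundary.
Strong reading: for every (p,b) with found(p,b), fixed(p,b).
Restrictor pairs: (p1,b2) ✗  (p1,b3) ✓  (p1,b4) ✗  (p2,b2) ✓  (p2,b4) ✓  (p3,b1) ✗  (p3,b3) ✓  (p3,b4) ✓  (p4,b1) ✓  (p4,b3) ✗  (p5,b1) ✗  (p5,b2) ✓  (p6,b1) ✓  (p6,b3) ✓  (p6,b4) ✓
Counterexamples (restrictor pairs failing the scope): 5.

5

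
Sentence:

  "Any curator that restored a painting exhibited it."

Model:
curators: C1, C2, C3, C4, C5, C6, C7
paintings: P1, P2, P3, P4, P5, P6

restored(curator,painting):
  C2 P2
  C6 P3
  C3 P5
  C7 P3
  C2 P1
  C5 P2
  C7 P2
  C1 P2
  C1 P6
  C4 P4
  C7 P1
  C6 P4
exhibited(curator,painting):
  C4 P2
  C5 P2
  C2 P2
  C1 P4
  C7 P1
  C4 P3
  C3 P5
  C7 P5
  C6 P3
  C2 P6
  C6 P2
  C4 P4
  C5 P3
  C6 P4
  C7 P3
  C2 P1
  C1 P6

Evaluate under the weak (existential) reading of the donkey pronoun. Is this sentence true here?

"it" takes "a painting" as antecedent — a donkey pronoun bound across the clause boundary.
Weak reading: every curator c with some restored-painting has at least one restored-painting p such that exhibited(c,p).
Per curator: C1:✓  C2:✓  C3:✓  C4:✓  C5:✓  C6:✓  C7:✓
Every curator in the restrictor has a witness.

True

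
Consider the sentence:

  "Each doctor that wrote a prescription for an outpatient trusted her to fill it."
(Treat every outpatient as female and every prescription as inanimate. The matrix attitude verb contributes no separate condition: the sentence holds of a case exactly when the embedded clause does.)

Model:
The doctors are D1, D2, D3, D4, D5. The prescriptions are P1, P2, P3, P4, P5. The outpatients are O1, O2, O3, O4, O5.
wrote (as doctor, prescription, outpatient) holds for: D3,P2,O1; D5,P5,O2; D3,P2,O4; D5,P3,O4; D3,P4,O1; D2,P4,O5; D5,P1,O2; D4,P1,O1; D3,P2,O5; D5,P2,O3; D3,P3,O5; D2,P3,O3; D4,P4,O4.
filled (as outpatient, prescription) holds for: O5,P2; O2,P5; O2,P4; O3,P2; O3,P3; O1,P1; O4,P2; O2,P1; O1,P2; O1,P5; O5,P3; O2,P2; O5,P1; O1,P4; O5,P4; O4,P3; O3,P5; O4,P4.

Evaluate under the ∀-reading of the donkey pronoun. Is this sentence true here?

"her" takes "an outpatient" as antecedent and "it" takes "a prescription"; both are donkey pronouns co-varying with the restrictor.
Strong reading: for every (d,p,o) with wrote(d,p,o), filled(o,p).
Restrictor triples: (D2,P3,O3)→filled(O3,P3) ✓  (D2,P4,O5)→filled(O5,P4) ✓  (D3,P2,O1)→filled(O1,P2) ✓  (D3,P2,O4)→filled(O4,P2) ✓  (D3,P2,O5)→filled(O5,P2) ✓  (D3,P3,O5)→filled(O5,P3) ✓  (D3,P4,O1)→filled(O1,P4) ✓  (D4,P1,O1)→filled(O1,P1) ✓  (D4,P4,O4)→filled(O4,P4) ✓  (D5,P1,O2)→filled(O2,P1) ✓  (D5,P2,O3)→filled(O3,P2) ✓  (D5,P3,O4)→filled(O4,P3) ✓  (D5,P5,O2)→filled(O2,P5) ✓
Every restrictor triple satisfies the scope.

True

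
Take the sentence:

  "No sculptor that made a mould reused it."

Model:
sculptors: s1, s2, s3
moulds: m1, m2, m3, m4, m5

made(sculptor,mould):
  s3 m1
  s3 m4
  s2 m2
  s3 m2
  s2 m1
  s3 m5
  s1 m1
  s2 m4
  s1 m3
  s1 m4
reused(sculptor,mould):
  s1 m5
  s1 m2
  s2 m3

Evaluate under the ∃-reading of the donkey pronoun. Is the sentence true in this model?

"it" takes "a mould" as antecedent — a donkey pronoun bound across the clause boundary.
Truth condition: for no (s,m) with made(s,m) does reused(s,m) hold.
Restrictor pairs — does the scope hold? (s1,m1):fails  (s1,m3):fails  (s1,m4):fails  (s2,m1):fails  (s2,m2):fails  (s2,m4):fails  (s3,m1):fails  (s3,m2):fails  (s3,m4):fails  (s3,m5):fails
Scope holds for no restrictor pair, so the sentence is true.

True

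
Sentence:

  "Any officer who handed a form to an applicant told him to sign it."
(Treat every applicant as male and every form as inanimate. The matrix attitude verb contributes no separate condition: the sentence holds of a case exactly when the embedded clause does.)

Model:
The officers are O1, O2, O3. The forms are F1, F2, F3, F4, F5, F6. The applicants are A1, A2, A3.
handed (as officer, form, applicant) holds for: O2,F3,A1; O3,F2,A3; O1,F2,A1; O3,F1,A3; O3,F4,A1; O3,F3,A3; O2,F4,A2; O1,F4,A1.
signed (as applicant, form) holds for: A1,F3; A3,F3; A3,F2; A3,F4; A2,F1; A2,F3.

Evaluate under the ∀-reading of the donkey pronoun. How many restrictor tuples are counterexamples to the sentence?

5

"him" takes "an applicant" as antecedent and "it" takes "a form"; both are donkey pronouns co-varying with the restrictor.
Strong reading: for every (o,f,a) with handed(o,f,a), signed(a,f).
Restrictor triples: (O1,F2,A1)→signed(A1,F2) ✗  (O1,F4,A1)→signed(A1,F4) ✗  (O2,F3,A1)→signed(A1,F3) ✓  (O2,F4,A2)→signed(A2,F4) ✗  (O3,F1,A3)→signed(A3,F1) ✗  (O3,F2,A3)→signed(A3,F2) ✓  (O3,F3,A3)→signed(A3,F3) ✓  (O3,F4,A1)→signed(A1,F4) ✗
Counterexamples (restrictor triples failing the scope): 5.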